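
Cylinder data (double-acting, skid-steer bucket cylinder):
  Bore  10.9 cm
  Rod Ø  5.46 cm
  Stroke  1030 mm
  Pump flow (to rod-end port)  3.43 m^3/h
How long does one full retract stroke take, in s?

Rod-side annular area A_ann = π/4 × (10.9² − 5.46²) = 69.90 cm^2
Swept volume V = A × L; t = V / Q = A·L / Q

t ≈ 7.56 s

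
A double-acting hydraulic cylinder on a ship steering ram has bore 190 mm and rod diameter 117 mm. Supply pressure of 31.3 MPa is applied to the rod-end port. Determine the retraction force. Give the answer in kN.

F ≈ 551 kN

Rod-side annular area A_ann = π/4 × (190² − 117²) = 17600 mm^2
On retraction the pressure acts on the annular area (bore minus rod).
F = P × A_ann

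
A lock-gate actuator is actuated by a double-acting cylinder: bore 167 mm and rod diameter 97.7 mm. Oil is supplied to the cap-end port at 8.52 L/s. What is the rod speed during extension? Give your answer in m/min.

v ≈ 23.3 m/min

Cap-side area A_cap = π/4 × (167 mm)² = 21900 mm^2
v = Q / A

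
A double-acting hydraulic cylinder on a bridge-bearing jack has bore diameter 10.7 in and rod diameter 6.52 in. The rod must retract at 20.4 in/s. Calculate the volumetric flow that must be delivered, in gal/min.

Rod-side annular area A_ann = π/4 × (10.7² − 6.52²) = 56.53 in^2
Q = A × v

Q ≈ 300 gal/min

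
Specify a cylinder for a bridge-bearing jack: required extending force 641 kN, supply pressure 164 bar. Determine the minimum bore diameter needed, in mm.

Extension force acts on the full piston face: F = P × (π/4)D².
D = √(4F / (πP)) = √(4 × 641 kN / (π × 164 bar))

D ≈ 223 mm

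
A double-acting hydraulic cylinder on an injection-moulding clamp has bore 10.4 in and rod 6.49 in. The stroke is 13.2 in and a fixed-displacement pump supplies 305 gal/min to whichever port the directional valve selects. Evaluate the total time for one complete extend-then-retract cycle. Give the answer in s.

t ≈ 1.54 s

Cap-side area A_cap = π/4 × (10.4 in)² = 84.95 in^2
Rod-side annular area A_ann = π/4 × (10.4² − 6.49²) = 51.87 in^2
t_ext = A_cap·L/Q = 0.9549 s
t_ret = A_ann·L/Q = 0.5831 s
t_cycle = t_ext + t_ret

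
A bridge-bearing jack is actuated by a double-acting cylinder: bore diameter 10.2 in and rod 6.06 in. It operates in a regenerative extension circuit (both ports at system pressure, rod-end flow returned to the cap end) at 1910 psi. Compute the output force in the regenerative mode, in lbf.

With equal pressure on both faces, forces on the annular region cancel; the net push is pressure × rod cross-section.
Rod cross-section A_rod = π/4 × (6.06 in)² = 28.84 in^2
F = P × A_rod

F ≈ 55100 lbf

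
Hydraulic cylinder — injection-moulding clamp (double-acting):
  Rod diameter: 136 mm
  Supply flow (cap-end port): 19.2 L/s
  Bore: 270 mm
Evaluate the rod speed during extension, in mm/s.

Cap-side area A_cap = π/4 × (270 mm)² = 57260 mm^2
v = Q / A

v ≈ 335 mm/s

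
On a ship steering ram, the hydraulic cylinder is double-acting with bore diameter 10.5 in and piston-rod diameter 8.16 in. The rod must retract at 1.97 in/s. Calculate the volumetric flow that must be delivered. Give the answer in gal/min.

Rod-side annular area A_ann = π/4 × (10.5² − 8.16²) = 34.29 in^2
Q = A × v

Q ≈ 17.5 gal/min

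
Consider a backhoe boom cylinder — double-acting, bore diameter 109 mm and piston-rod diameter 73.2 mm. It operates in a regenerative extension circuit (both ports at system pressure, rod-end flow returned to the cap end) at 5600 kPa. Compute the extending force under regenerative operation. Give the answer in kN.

With equal pressure on both faces, forces on the annular region cancel; the net push is pressure × rod cross-section.
Rod cross-section A_rod = π/4 × (73.2 mm)² = 4208 mm^2
F = P × A_rod

F ≈ 23.6 kN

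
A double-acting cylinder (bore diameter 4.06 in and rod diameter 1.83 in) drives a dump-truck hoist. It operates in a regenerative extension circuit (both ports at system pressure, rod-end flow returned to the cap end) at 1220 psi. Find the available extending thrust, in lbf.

With equal pressure on both faces, forces on the annular region cancel; the net push is pressure × rod cross-section.
Rod cross-section A_rod = π/4 × (1.83 in)² = 2.630 in^2
F = P × A_rod

F ≈ 3210 lbf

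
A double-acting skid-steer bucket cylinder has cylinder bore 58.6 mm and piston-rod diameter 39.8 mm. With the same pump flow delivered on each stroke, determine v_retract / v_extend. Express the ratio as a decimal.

v_ret/v_ext ≈ 1.86

Cap-side area A_cap = π/4 × (58.6 mm)² = 2697 mm^2
Rod-side annular area A_ann = π/4 × (58.6² − 39.8²) = 1453 mm^2
For equal Q, v ∝ 1/A, so v_ret/v_ext = A_cap/A_ann.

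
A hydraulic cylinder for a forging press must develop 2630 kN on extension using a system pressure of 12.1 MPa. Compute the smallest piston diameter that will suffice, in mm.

D ≈ 526 mm

Extension force acts on the full piston face: F = P × (π/4)D².
D = √(4F / (πP)) = √(4 × 2630 kN / (π × 12.1 MPa))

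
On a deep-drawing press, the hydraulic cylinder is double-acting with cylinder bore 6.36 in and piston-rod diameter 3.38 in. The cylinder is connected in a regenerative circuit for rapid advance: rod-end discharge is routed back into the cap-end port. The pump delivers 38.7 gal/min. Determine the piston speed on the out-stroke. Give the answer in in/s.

v ≈ 16.6 in/s

In regeneration the rod-end outflow joins the pump flow into the cap end, so the net volume the pump must supply per unit advance equals the rod cross-section area.
Rod cross-section A_rod = π/4 × (3.38 in)² = 8.973 in^2
v = Q_pump / A_rod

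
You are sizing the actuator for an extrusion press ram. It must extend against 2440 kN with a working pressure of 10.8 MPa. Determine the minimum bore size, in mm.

D ≈ 536 mm

Extension force acts on the full piston face: F = P × (π/4)D².
D = √(4F / (πP)) = √(4 × 2440 kN / (π × 10.8 MPa))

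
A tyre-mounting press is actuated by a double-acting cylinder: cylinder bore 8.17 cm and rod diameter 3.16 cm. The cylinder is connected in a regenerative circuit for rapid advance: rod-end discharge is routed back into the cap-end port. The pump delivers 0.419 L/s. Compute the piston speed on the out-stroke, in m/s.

v ≈ 0.534 m/s

In regeneration the rod-end outflow joins the pump flow into the cap end, so the net volume the pump must supply per unit advance equals the rod cross-section area.
Rod cross-section A_rod = π/4 × (3.16 cm)² = 7.843 cm^2
v = Q_pump / A_rod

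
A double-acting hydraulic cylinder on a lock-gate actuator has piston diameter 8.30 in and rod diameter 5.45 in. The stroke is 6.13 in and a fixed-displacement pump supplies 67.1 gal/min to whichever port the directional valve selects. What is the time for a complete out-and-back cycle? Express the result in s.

t ≈ 2.01 s

Cap-side area A_cap = π/4 × (8.30 in)² = 54.11 in^2
Rod-side annular area A_ann = π/4 × (8.30² − 5.45²) = 30.78 in^2
t_ext = A_cap·L/Q = 1.284 s
t_ret = A_ann·L/Q = 0.7303 s
t_cycle = t_ext + t_ret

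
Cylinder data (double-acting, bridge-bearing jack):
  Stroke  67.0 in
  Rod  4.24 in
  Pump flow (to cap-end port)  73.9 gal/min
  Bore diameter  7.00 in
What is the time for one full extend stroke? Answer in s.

t ≈ 9.06 s

Cap-side area A_cap = π/4 × (7.00 in)² = 38.48 in^2
Swept volume V = A × L; t = V / Q = A·L / Q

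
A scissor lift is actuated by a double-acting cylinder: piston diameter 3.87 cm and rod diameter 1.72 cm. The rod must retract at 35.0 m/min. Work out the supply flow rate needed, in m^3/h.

Q ≈ 1.98 m^3/h

Rod-side annular area A_ann = π/4 × (3.87² − 1.72²) = 9.439 cm^2
Q = A × v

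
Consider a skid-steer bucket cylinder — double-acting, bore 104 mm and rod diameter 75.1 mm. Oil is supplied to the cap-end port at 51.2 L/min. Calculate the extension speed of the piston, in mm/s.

v ≈ 100 mm/s

Cap-side area A_cap = π/4 × (104 mm)² = 8495 mm^2
v = Q / A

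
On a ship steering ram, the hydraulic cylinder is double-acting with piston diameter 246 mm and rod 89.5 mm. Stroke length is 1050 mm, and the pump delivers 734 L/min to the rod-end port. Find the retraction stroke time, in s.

t ≈ 3.54 s

Rod-side annular area A_ann = π/4 × (246² − 89.5²) = 41240 mm^2
Swept volume V = A × L; t = V / Q = A·L / Q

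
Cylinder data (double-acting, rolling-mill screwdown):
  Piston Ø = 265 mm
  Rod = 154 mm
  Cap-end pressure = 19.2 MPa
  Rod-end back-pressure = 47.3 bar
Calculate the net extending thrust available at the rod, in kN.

Cap-side area A_cap = π/4 × (265 mm)² = 55150 mm^2
Rod-side annular area A_ann = π/4 × (265² − 154²) = 36530 mm^2
Net thrust = P_cap·A_cap − P_rod·A_ann = 1059 kN − 172.8 kN

F ≈ 886 kN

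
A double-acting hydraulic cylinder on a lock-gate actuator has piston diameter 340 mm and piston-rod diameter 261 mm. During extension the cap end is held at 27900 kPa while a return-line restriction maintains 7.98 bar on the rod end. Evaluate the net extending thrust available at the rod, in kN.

F ≈ 2500 kN

Cap-side area A_cap = π/4 × (340 mm)² = 90790 mm^2
Rod-side annular area A_ann = π/4 × (340² − 261²) = 37290 mm^2
Net thrust = P_cap·A_cap − P_rod·A_ann = 2533 kN − 29.76 kN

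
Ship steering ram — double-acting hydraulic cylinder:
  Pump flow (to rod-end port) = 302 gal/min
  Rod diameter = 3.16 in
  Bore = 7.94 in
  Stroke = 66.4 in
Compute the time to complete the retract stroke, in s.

t ≈ 2.38 s

Rod-side annular area A_ann = π/4 × (7.94² − 3.16²) = 41.67 in^2
Swept volume V = A × L; t = V / Q = A·L / Q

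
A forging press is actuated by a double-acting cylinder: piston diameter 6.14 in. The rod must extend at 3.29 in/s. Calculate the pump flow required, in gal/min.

Cap-side area A_cap = π/4 × (6.14 in)² = 29.61 in^2
Q = A × v

Q ≈ 25.3 gal/min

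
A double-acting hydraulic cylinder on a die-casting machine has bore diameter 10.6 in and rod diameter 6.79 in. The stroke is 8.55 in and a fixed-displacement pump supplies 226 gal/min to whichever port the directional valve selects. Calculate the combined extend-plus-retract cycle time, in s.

t ≈ 1.38 s

Cap-side area A_cap = π/4 × (10.6 in)² = 88.25 in^2
Rod-side annular area A_ann = π/4 × (10.6² − 6.79²) = 52.04 in^2
t_ext = A_cap·L/Q = 0.8672 s
t_ret = A_ann·L/Q = 0.5113 s
t_cycle = t_ext + t_ret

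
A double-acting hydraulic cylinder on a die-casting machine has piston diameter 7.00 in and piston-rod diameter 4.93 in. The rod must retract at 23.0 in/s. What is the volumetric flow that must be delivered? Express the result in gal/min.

Q ≈ 116 gal/min

Rod-side annular area A_ann = π/4 × (7.00² − 4.93²) = 19.40 in^2
Q = A × v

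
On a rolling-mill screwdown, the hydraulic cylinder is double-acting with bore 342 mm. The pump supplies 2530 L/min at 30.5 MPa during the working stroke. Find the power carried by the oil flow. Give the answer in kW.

W ≈ 1290 kW

Hydraulic power = P × Q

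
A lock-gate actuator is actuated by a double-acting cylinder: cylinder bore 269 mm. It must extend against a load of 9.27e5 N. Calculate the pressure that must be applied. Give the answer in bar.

Cap-side area A_cap = π/4 × (269 mm)² = 56830 mm^2
P = F / A = 9.27e5 N / A

P ≈ 163 bar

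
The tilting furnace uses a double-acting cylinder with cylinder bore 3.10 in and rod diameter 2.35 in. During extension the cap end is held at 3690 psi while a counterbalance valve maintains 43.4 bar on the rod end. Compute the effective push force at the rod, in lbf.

Cap-side area A_cap = π/4 × (3.10 in)² = 7.548 in^2
Rod-side annular area A_ann = π/4 × (3.10² − 2.35²) = 3.210 in^2
Net thrust = P_cap·A_cap − P_rod·A_ann = 27850 lbf − 2021 lbf

F ≈ 25800 lbf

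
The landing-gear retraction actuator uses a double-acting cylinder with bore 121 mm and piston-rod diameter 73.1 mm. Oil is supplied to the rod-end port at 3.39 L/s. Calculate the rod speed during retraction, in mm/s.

v ≈ 464 mm/s

Rod-side annular area A_ann = π/4 × (121² − 73.1²) = 7302 mm^2
Flow into the rod-end port fills the annular volume.
v = Q / A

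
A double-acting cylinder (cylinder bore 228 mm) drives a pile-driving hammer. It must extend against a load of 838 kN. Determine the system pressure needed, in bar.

P ≈ 205 bar

Cap-side area A_cap = π/4 × (228 mm)² = 40830 mm^2
P = F / A = 838 kN / A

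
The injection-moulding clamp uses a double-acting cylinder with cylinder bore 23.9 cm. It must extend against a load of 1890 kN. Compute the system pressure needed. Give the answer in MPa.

P ≈ 42.1 MPa

Cap-side area A_cap = π/4 × (23.9 cm)² = 448.6 cm^2
P = F / A = 1890 kN / A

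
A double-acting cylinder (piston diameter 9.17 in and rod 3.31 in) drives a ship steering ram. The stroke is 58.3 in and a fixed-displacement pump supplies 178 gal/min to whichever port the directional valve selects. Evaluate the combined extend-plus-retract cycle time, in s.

Cap-side area A_cap = π/4 × (9.17 in)² = 66.04 in^2
Rod-side annular area A_ann = π/4 × (9.17² − 3.31²) = 57.44 in^2
t_ext = A_cap·L/Q = 5.618 s
t_ret = A_ann·L/Q = 4.886 s
t_cycle = t_ext + t_ret

t ≈ 10.5 s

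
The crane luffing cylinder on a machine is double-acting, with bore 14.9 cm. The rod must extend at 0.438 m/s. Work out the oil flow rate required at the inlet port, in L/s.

Q ≈ 7.64 L/s

Cap-side area A_cap = π/4 × (14.9 cm)² = 174.4 cm^2
Q = A × v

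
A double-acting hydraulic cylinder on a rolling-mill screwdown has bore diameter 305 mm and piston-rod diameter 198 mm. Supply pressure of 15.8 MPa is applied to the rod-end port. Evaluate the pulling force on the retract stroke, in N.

F ≈ 6.68e5 N

Rod-side annular area A_ann = π/4 × (305² − 198²) = 42270 mm^2
On retraction the pressure acts on the annular area (bore minus rod).
F = P × A_ann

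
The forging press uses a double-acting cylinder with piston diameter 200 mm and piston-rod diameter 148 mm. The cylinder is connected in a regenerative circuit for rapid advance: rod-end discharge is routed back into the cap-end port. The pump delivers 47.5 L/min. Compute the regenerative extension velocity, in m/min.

In regeneration the rod-end outflow joins the pump flow into the cap end, so the net volume the pump must supply per unit advance equals the rod cross-section area.
Rod cross-section A_rod = π/4 × (148 mm)² = 17200 mm^2
v = Q_pump / A_rod

v ≈ 2.76 m/min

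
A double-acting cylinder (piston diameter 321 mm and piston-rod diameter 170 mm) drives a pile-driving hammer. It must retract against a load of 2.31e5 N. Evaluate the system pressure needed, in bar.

P ≈ 39.7 bar

Rod-side annular area A_ann = π/4 × (321² − 170²) = 58230 mm^2
Retraction: pressure acts on the annular area.
P = F / A = 2.31e5 N / A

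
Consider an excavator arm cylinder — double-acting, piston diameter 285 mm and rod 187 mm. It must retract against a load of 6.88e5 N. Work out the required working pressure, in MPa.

P ≈ 18.9 MPa

Rod-side annular area A_ann = π/4 × (285² − 187²) = 36330 mm^2
Retraction: pressure acts on the annular area.
P = F / A = 6.88e5 N / A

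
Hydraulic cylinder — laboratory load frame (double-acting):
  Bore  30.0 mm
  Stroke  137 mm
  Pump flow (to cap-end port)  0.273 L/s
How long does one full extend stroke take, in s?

t ≈ 0.355 s

Cap-side area A_cap = π/4 × (30.0 mm)² = 706.9 mm^2
Swept volume V = A × L; t = V / Q = A·L / Q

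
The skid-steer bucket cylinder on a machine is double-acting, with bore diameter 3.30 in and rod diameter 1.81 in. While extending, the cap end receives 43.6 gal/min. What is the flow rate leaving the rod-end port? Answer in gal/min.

Cap-side area A_cap = π/4 × (3.30 in)² = 8.553 in^2
Rod-side annular area A_ann = π/4 × (3.30² − 1.81²) = 5.980 in^2
Piston speed v = Q_in/A_cap; rod-end outflow Q_out = v × A_ann = Q_in × A_ann/A_cap.

Q_out ≈ 30.5 gal/min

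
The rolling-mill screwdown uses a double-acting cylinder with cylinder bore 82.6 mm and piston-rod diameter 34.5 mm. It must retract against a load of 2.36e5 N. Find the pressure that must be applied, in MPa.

P ≈ 53.3 MPa

Rod-side annular area A_ann = π/4 × (82.6² − 34.5²) = 4424 mm^2
Retraction: pressure acts on the annular area.
P = F / A = 2.36e5 N / A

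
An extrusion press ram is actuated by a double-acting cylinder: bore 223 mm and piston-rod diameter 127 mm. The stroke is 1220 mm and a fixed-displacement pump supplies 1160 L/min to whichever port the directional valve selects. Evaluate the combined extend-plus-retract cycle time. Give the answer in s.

Cap-side area A_cap = π/4 × (223 mm)² = 39060 mm^2
Rod-side annular area A_ann = π/4 × (223² − 127²) = 26390 mm^2
t_ext = A_cap·L/Q = 2.465 s
t_ret = A_ann·L/Q = 1.665 s
t_cycle = t_ext + t_ret

t ≈ 4.13 s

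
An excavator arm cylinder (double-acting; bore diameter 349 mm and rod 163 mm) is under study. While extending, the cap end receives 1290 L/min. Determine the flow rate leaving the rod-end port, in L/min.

Cap-side area A_cap = π/4 × (349 mm)² = 95660 mm^2
Rod-side annular area A_ann = π/4 × (349² − 163²) = 74800 mm^2
Piston speed v = Q_in/A_cap; rod-end outflow Q_out = v × A_ann = Q_in × A_ann/A_cap.

Q_out ≈ 1010 L/min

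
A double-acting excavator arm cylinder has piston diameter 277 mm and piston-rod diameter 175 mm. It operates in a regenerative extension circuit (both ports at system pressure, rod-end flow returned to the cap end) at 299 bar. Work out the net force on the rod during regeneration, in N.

With equal pressure on both faces, forces on the annular region cancel; the net push is pressure × rod cross-section.
Rod cross-section A_rod = π/4 × (175 mm)² = 24050 mm^2
F = P × A_rod

F ≈ 7.19e5 N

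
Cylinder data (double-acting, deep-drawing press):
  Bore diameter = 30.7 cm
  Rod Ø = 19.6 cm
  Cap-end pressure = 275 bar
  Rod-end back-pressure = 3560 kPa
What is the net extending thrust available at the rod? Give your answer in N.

Cap-side area A_cap = π/4 × (30.7 cm)² = 740.2 cm^2
Rod-side annular area A_ann = π/4 × (30.7² − 19.6²) = 438.5 cm^2
Net thrust = P_cap·A_cap − P_rod·A_ann = 2.036e6 N − 1.561e5 N

F ≈ 1.88e6 N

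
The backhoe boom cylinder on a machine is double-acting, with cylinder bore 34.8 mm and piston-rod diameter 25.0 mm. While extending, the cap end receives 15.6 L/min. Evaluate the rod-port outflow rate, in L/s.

Q_out ≈ 0.126 L/s

Cap-side area A_cap = π/4 × (34.8 mm)² = 951.1 mm^2
Rod-side annular area A_ann = π/4 × (34.8² − 25.0²) = 460.3 mm^2
Piston speed v = Q_in/A_cap; rod-end outflow Q_out = v × A_ann = Q_in × A_ann/A_cap.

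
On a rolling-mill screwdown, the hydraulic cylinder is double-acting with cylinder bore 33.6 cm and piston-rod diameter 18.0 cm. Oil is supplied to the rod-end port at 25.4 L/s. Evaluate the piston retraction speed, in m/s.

Rod-side annular area A_ann = π/4 × (33.6² − 18.0²) = 632.2 cm^2
Flow into the rod-end port fills the annular volume.
v = Q / A

v ≈ 0.402 m/s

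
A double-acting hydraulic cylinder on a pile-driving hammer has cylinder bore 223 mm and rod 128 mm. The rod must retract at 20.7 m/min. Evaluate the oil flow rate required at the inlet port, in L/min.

Q ≈ 542 L/min

Rod-side annular area A_ann = π/4 × (223² − 128²) = 26190 mm^2
Q = A × v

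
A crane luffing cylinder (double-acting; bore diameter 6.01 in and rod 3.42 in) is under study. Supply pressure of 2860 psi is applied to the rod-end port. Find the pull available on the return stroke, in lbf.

F ≈ 54900 lbf

Rod-side annular area A_ann = π/4 × (6.01² − 3.42²) = 19.18 in^2
On retraction the pressure acts on the annular area (bore minus rod).
F = P × A_ann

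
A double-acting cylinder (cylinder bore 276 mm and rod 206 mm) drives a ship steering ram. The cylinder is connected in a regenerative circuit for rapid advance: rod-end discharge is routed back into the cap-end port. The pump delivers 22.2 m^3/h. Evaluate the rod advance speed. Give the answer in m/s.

v ≈ 0.185 m/s

In regeneration the rod-end outflow joins the pump flow into the cap end, so the net volume the pump must supply per unit advance equals the rod cross-section area.
Rod cross-section A_rod = π/4 × (206 mm)² = 33330 mm^2
v = Q_pump / A_rod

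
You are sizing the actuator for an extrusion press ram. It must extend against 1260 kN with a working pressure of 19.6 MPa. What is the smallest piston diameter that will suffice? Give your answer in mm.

D ≈ 286 mm

Extension force acts on the full piston face: F = P × (π/4)D².
D = √(4F / (πP)) = √(4 × 1260 kN / (π × 19.6 MPa))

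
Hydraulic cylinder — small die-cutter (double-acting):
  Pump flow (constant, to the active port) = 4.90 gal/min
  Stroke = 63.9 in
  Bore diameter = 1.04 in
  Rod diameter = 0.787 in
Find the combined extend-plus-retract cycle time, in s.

Cap-side area A_cap = π/4 × (1.04 in)² = 0.8495 in^2
Rod-side annular area A_ann = π/4 × (1.04² − 0.787²) = 0.3630 in^2
t_ext = A_cap·L/Q = 2.877 s
t_ret = A_ann·L/Q = 1.230 s
t_cycle = t_ext + t_ret

t ≈ 4.11 s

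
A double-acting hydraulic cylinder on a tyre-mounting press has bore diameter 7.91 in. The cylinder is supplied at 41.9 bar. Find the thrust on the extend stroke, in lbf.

F ≈ 29900 lbf

Cap-side area A_cap = π/4 × (7.91 in)² = 49.14 in^2
F = P × A_cap = 41.9 bar × A_cap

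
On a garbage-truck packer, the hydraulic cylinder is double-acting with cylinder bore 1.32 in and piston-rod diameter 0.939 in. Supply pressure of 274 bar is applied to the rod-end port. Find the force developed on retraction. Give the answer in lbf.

Rod-side annular area A_ann = π/4 × (1.32² − 0.939²) = 0.6760 in^2
On retraction the pressure acts on the annular area (bore minus rod).
F = P × A_ann

F ≈ 2690 lbf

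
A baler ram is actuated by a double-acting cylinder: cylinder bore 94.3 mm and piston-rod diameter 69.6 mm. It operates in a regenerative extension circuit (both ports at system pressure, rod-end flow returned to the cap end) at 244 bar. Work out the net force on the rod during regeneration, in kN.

F ≈ 92.8 kN

With equal pressure on both faces, forces on the annular region cancel; the net push is pressure × rod cross-section.
Rod cross-section A_rod = π/4 × (69.6 mm)² = 3805 mm^2
F = P × A_rod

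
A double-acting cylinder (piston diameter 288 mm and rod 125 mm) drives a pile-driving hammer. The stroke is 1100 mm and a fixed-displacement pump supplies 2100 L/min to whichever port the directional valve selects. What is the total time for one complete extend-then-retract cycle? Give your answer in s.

t ≈ 3.71 s

Cap-side area A_cap = π/4 × (288 mm)² = 65140 mm^2
Rod-side annular area A_ann = π/4 × (288² − 125²) = 52870 mm^2
t_ext = A_cap·L/Q = 2.047 s
t_ret = A_ann·L/Q = 1.662 s
t_cycle = t_ext + t_ret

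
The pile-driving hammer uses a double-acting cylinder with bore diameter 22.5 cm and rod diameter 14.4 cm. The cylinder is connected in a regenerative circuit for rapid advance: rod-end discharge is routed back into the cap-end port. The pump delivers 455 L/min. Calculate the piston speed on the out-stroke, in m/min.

In regeneration the rod-end outflow joins the pump flow into the cap end, so the net volume the pump must supply per unit advance equals the rod cross-section area.
Rod cross-section A_rod = π/4 × (14.4 cm)² = 162.9 cm^2
v = Q_pump / A_rod

v ≈ 27.9 m/min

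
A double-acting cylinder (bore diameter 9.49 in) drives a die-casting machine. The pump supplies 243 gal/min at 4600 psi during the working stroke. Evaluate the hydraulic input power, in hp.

Hydraulic power = P × Q

W ≈ 652 hp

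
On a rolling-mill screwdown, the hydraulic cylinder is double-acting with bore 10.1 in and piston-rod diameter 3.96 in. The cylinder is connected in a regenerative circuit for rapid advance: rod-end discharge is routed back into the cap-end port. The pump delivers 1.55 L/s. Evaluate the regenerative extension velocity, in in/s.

In regeneration the rod-end outflow joins the pump flow into the cap end, so the net volume the pump must supply per unit advance equals the rod cross-section area.
Rod cross-section A_rod = π/4 × (3.96 in)² = 12.32 in^2
v = Q_pump / A_rod

v ≈ 7.68 in/s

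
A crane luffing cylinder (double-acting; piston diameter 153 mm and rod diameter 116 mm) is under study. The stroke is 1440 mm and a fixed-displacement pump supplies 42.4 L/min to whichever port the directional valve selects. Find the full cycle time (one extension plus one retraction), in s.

Cap-side area A_cap = π/4 × (153 mm)² = 18390 mm^2
Rod-side annular area A_ann = π/4 × (153² − 116²) = 7817 mm^2
t_ext = A_cap·L/Q = 37.46 s
t_ret = A_ann·L/Q = 15.93 s
t_cycle = t_ext + t_ret

t ≈ 53.4 s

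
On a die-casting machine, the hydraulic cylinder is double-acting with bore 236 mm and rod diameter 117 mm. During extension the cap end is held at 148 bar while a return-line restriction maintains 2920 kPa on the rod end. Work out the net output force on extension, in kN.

Cap-side area A_cap = π/4 × (236 mm)² = 43740 mm^2
Rod-side annular area A_ann = π/4 × (236² − 117²) = 32990 mm^2
Net thrust = P_cap·A_cap − P_rod·A_ann = 647.4 kN − 96.34 kN

F ≈ 551 kN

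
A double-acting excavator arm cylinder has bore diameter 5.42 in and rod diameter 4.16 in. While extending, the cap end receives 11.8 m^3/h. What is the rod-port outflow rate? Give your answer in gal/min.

Cap-side area A_cap = π/4 × (5.42 in)² = 23.07 in^2
Rod-side annular area A_ann = π/4 × (5.42² − 4.16²) = 9.480 in^2
Piston speed v = Q_in/A_cap; rod-end outflow Q_out = v × A_ann = Q_in × A_ann/A_cap.

Q_out ≈ 21.3 gal/min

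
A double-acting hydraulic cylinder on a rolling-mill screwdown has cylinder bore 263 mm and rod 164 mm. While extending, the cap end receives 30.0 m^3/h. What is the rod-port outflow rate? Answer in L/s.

Cap-side area A_cap = π/4 × (263 mm)² = 54330 mm^2
Rod-side annular area A_ann = π/4 × (263² − 164²) = 33200 mm^2
Piston speed v = Q_in/A_cap; rod-end outflow Q_out = v × A_ann = Q_in × A_ann/A_cap.

Q_out ≈ 5.09 L/s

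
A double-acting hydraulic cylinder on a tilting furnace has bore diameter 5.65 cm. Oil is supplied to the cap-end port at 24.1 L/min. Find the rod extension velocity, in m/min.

v ≈ 9.61 m/min

Cap-side area A_cap = π/4 × (5.65 cm)² = 25.07 cm^2
v = Q / A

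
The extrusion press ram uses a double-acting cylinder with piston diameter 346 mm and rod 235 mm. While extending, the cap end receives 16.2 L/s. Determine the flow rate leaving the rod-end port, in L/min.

Cap-side area A_cap = π/4 × (346 mm)² = 94020 mm^2
Rod-side annular area A_ann = π/4 × (346² − 235²) = 50650 mm^2
Piston speed v = Q_in/A_cap; rod-end outflow Q_out = v × A_ann = Q_in × A_ann/A_cap.

Q_out ≈ 524 L/min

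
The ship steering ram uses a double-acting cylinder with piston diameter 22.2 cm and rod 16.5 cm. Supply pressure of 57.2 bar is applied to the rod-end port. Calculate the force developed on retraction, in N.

Rod-side annular area A_ann = π/4 × (22.2² − 16.5²) = 173.3 cm^2
On retraction the pressure acts on the annular area (bore minus rod).
F = P × A_ann

F ≈ 99100 N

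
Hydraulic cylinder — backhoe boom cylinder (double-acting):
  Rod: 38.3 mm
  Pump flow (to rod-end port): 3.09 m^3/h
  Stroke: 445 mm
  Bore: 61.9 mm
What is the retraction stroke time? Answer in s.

Rod-side annular area A_ann = π/4 × (61.9² − 38.3²) = 1857 mm^2
Swept volume V = A × L; t = V / Q = A·L / Q

t ≈ 0.963 s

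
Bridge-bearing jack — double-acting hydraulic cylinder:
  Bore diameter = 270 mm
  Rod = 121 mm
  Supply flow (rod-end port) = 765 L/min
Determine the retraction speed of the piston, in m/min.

Rod-side annular area A_ann = π/4 × (270² − 121²) = 45760 mm^2
Flow into the rod-end port fills the annular volume.
v = Q / A

v ≈ 16.7 m/min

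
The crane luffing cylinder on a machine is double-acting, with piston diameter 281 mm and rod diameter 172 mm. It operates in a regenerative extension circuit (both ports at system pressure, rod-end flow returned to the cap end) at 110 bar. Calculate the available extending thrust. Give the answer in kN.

F ≈ 256 kN

With equal pressure on both faces, forces on the annular region cancel; the net push is pressure × rod cross-section.
Rod cross-section A_rod = π/4 × (172 mm)² = 23240 mm^2
F = P × A_rod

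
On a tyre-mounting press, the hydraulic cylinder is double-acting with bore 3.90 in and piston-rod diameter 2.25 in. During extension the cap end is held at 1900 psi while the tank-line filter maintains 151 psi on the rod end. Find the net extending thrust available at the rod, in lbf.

F ≈ 21500 lbf

Cap-side area A_cap = π/4 × (3.90 in)² = 11.95 in^2
Rod-side annular area A_ann = π/4 × (3.90² − 2.25²) = 7.970 in^2
Net thrust = P_cap·A_cap − P_rod·A_ann = 22700 lbf − 1203 lbf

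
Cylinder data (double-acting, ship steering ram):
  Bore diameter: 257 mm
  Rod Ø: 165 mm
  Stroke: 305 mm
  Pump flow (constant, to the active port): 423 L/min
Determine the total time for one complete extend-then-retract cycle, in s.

Cap-side area A_cap = π/4 × (257 mm)² = 51870 mm^2
Rod-side annular area A_ann = π/4 × (257² − 165²) = 30490 mm^2
t_ext = A_cap·L/Q = 2.244 s
t_ret = A_ann·L/Q = 1.319 s
t_cycle = t_ext + t_ret

t ≈ 3.56 s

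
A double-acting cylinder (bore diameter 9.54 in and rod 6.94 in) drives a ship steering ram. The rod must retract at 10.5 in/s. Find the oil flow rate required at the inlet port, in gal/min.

Rod-side annular area A_ann = π/4 × (9.54² − 6.94²) = 33.65 in^2
Q = A × v

Q ≈ 91.8 gal/min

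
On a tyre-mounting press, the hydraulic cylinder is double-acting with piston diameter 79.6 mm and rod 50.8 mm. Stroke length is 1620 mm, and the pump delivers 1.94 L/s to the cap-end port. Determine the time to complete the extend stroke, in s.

t ≈ 4.16 s

Cap-side area A_cap = π/4 × (79.6 mm)² = 4976 mm^2
Swept volume V = A × L; t = V / Q = A·L / Q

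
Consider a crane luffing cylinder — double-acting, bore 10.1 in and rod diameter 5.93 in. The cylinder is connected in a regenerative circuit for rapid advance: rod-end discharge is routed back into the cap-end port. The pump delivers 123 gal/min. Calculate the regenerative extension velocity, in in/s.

v ≈ 17.1 in/s

In regeneration the rod-end outflow joins the pump flow into the cap end, so the net volume the pump must supply per unit advance equals the rod cross-section area.
Rod cross-section A_rod = π/4 × (5.93 in)² = 27.62 in^2
v = Q_pump / A_rod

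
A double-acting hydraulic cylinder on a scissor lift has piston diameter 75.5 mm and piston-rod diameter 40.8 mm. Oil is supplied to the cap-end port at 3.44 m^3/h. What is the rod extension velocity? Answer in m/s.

v ≈ 0.213 m/s

Cap-side area A_cap = π/4 × (75.5 mm)² = 4477 mm^2
v = Q / A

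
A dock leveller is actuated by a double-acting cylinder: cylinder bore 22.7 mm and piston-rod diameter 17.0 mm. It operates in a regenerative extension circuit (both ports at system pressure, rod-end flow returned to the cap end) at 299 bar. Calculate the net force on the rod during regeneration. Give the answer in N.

F ≈ 6790 N

With equal pressure on both faces, forces on the annular region cancel; the net push is pressure × rod cross-section.
Rod cross-section A_rod = π/4 × (17.0 mm)² = 227.0 mm^2
F = P × A_rod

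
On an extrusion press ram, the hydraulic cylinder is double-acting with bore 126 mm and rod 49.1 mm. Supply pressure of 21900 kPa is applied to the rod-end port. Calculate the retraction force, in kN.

Rod-side annular area A_ann = π/4 × (126² − 49.1²) = 10580 mm^2
On retraction the pressure acts on the annular area (bore minus rod).
F = P × A_ann

F ≈ 232 kN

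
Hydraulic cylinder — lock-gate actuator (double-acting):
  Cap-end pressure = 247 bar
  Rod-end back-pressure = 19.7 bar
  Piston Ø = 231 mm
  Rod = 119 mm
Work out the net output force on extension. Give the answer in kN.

F ≈ 975 kN

Cap-side area A_cap = π/4 × (231 mm)² = 41910 mm^2
Rod-side annular area A_ann = π/4 × (231² − 119²) = 30790 mm^2
Net thrust = P_cap·A_cap − P_rod·A_ann = 1035 kN − 60.65 kN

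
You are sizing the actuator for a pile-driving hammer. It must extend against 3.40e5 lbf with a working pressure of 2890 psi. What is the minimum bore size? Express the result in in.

Extension force acts on the full piston face: F = P × (π/4)D².
D = √(4F / (πP)) = √(4 × 3.40e5 lbf / (π × 2890 psi))

D ≈ 12.2 in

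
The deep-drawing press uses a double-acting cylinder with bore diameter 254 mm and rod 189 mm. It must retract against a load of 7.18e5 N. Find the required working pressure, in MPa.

P ≈ 31.7 MPa

Rod-side annular area A_ann = π/4 × (254² − 189²) = 22620 mm^2
Retraction: pressure acts on the annular area.
P = F / A = 7.18e5 N / A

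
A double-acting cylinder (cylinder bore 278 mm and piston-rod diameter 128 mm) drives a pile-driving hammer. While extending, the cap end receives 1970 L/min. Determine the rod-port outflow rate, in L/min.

Cap-side area A_cap = π/4 × (278 mm)² = 60700 mm^2
Rod-side annular area A_ann = π/4 × (278² − 128²) = 47830 mm^2
Piston speed v = Q_in/A_cap; rod-end outflow Q_out = v × A_ann = Q_in × A_ann/A_cap.

Q_out ≈ 1550 L/min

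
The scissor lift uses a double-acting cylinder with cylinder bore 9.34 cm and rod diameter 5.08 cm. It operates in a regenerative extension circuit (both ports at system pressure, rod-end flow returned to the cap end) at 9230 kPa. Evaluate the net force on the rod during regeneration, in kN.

With equal pressure on both faces, forces on the annular region cancel; the net push is pressure × rod cross-section.
Rod cross-section A_rod = π/4 × (5.08 cm)² = 20.27 cm^2
F = P × A_rod

F ≈ 18.7 kN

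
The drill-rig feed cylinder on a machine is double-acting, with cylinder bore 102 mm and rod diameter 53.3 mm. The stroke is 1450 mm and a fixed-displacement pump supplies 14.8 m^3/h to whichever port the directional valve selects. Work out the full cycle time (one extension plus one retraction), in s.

Cap-side area A_cap = π/4 × (102 mm)² = 8171 mm^2
Rod-side annular area A_ann = π/4 × (102² − 53.3²) = 5940 mm^2
t_ext = A_cap·L/Q = 2.882 s
t_ret = A_ann·L/Q = 2.095 s
t_cycle = t_ext + t_ret

t ≈ 4.98 s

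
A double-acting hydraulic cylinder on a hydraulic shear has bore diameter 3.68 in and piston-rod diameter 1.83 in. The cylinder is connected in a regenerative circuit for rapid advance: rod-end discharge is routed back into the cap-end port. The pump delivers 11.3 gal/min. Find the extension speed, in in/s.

v ≈ 16.5 in/s

In regeneration the rod-end outflow joins the pump flow into the cap end, so the net volume the pump must supply per unit advance equals the rod cross-section area.
Rod cross-section A_rod = π/4 × (1.83 in)² = 2.630 in^2
v = Q_pump / A_rod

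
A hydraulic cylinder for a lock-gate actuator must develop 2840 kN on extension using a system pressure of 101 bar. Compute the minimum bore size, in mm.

Extension force acts on the full piston face: F = P × (π/4)D².
D = √(4F / (πP)) = √(4 × 2840 kN / (π × 101 bar))

D ≈ 598 mm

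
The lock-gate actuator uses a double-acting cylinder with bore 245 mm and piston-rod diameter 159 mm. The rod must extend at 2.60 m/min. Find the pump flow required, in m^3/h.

Cap-side area A_cap = π/4 × (245 mm)² = 47140 mm^2
Q = A × v

Q ≈ 7.35 m^3/h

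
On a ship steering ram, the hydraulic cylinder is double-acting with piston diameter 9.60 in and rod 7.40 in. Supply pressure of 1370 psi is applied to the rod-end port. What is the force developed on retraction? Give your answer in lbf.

Rod-side annular area A_ann = π/4 × (9.60² − 7.40²) = 29.37 in^2
On retraction the pressure acts on the annular area (bore minus rod).
F = P × A_ann

F ≈ 40200 lbf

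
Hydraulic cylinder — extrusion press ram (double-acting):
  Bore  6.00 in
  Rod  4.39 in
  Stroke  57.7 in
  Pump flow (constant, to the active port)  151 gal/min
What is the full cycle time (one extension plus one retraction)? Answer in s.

t ≈ 4.11 s

Cap-side area A_cap = π/4 × (6.00 in)² = 28.27 in^2
Rod-side annular area A_ann = π/4 × (6.00² − 4.39²) = 13.14 in^2
t_ext = A_cap·L/Q = 2.806 s
t_ret = A_ann·L/Q = 1.304 s
t_cycle = t_ext + t_ret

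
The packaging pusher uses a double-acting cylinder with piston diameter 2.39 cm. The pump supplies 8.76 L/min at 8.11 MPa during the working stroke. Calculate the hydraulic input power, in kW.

Hydraulic power = P × Q

W ≈ 1.18 kW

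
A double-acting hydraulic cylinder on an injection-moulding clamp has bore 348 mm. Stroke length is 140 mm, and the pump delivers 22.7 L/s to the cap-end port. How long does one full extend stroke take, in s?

Cap-side area A_cap = π/4 × (348 mm)² = 95110 mm^2
Swept volume V = A × L; t = V / Q = A·L / Q

t ≈ 0.587 s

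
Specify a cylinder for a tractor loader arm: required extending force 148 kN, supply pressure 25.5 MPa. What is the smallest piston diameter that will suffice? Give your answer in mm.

Extension force acts on the full piston face: F = P × (π/4)D².
D = √(4F / (πP)) = √(4 × 148 kN / (π × 25.5 MPa))

D ≈ 86.0 mm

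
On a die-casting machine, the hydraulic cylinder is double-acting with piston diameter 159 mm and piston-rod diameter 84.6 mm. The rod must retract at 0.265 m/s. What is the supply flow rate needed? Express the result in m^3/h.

Rod-side annular area A_ann = π/4 × (159² − 84.6²) = 14230 mm^2
Q = A × v

Q ≈ 13.6 m^3/h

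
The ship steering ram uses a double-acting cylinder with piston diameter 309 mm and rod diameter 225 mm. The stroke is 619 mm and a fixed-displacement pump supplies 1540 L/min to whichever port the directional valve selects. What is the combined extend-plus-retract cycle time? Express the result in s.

Cap-side area A_cap = π/4 × (309 mm)² = 74990 mm^2
Rod-side annular area A_ann = π/4 × (309² − 225²) = 35230 mm^2
t_ext = A_cap·L/Q = 1.809 s
t_ret = A_ann·L/Q = 0.8496 s
t_cycle = t_ext + t_ret

t ≈ 2.66 s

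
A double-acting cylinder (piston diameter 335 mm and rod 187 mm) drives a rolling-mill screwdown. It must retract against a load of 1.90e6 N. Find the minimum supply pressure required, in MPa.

Rod-side annular area A_ann = π/4 × (335² − 187²) = 60680 mm^2
Retraction: pressure acts on the annular area.
P = F / A = 1.90e6 N / A

P ≈ 31.3 MPa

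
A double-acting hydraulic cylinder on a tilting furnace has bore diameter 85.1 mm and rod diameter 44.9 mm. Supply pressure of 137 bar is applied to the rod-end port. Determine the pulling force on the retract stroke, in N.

Rod-side annular area A_ann = π/4 × (85.1² − 44.9²) = 4104 mm^2
On retraction the pressure acts on the annular area (bore minus rod).
F = P × A_ann

F ≈ 56200 N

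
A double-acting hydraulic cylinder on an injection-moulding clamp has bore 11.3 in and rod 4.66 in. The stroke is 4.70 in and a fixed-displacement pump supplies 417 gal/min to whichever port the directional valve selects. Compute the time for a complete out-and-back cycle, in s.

t ≈ 0.537 s

Cap-side area A_cap = π/4 × (11.3 in)² = 100.3 in^2
Rod-side annular area A_ann = π/4 × (11.3² − 4.66²) = 83.23 in^2
t_ext = A_cap·L/Q = 0.2936 s
t_ret = A_ann·L/Q = 0.2437 s
t_cycle = t_ext + t_ret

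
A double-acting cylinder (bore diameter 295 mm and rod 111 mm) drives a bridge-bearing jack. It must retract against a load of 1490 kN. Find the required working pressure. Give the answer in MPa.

P ≈ 25.4 MPa

Rod-side annular area A_ann = π/4 × (295² − 111²) = 58670 mm^2
Retraction: pressure acts on the annular area.
P = F / A = 1490 kN / A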